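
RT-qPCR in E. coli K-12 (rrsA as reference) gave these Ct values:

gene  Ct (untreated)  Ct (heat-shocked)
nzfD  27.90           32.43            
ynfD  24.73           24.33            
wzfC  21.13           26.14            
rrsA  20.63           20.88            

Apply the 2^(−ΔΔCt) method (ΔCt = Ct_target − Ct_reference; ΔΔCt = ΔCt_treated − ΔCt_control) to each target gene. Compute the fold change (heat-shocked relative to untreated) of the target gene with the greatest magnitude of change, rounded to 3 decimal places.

0.037

nzfD: ΔΔCt = (32.43−20.88) − (27.90−20.63) = 11.55 − 7.27 = 4.28; fold change = 2^-4.28 = 0.051
ynfD: ΔΔCt = (24.33−20.88) − (24.73−20.63) = 3.45 − 4.10 = -0.65; fold change = 2^0.65 = 1.569
wzfC: ΔΔCt = (26.14−20.88) − (21.13−20.63) = 5.26 − 0.50 = 4.76; fold change = 2^-4.76 = 0.037
wzfC has the largest |ΔΔCt| = 4.76.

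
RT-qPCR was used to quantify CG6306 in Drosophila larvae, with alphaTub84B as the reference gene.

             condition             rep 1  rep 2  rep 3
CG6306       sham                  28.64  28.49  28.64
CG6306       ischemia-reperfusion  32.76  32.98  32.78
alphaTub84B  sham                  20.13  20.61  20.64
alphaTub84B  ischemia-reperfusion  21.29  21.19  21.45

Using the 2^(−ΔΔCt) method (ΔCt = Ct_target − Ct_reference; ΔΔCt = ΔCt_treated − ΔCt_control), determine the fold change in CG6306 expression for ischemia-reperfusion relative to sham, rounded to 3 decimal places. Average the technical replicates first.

Mean Ct: CG6306 sham 28.590; CG6306 ischemia-reperfusion 32.840; alphaTub84B sham 20.460; alphaTub84B ischemia-reperfusion 21.310
ΔCt(sham) = 28.590 − 20.460 = 8.130
ΔCt(ischemia-reperfusion) = 32.840 − 21.310 = 11.530
ΔΔCt = 11.530 − 8.130 = 3.400
Fold change = 2^(−3.400) = 0.0947

0.095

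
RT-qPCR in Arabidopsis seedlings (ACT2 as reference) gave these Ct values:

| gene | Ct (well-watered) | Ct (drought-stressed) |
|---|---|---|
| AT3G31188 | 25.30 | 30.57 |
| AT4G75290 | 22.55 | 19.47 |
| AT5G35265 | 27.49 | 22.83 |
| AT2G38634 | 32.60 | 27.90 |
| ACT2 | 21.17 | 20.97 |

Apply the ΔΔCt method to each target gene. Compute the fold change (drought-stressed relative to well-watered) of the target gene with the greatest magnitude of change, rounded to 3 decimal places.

AT3G31188: ΔΔCt = (30.57−20.97) − (25.30−21.17) = 9.60 − 4.13 = 5.47; fold change = 2^-5.47 = 0.023
AT4G75290: ΔΔCt = (19.47−20.97) − (22.55−21.17) = -1.50 − 1.38 = -2.88; fold change = 2^2.88 = 7.362
AT5G35265: ΔΔCt = (22.83−20.97) − (27.49−21.17) = 1.86 − 6.32 = -4.46; fold change = 2^4.46 = 22.009
AT2G38634: ΔΔCt = (27.90−20.97) − (32.60−21.17) = 6.93 − 11.43 = -4.50; fold change = 2^4.50 = 22.627
AT3G31188 has the largest |ΔΔCt| = 5.47.

0.023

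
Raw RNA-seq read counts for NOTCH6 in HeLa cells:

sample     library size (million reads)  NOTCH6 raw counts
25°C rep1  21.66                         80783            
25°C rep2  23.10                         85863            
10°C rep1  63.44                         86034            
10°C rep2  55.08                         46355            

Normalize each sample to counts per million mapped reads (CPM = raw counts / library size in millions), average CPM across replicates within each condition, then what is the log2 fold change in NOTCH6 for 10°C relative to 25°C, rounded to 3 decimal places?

CPM(25°C rep1) = 80783 / 21.66 = 3729.5937
CPM(25°C rep2) = 85863 / 23.10 = 3717.0130
CPM(10°C rep1) = 86034 / 63.44 = 1356.1475
CPM(10°C rep2) = 46355 / 55.08 = 841.5940
mean CPM(25°C) = 3723.3034; mean CPM(10°C) = 1098.8708
Fold change = 1098.8708 / 3723.3034 = 0.29513
log2(0.29513) = -1.7606

-1.761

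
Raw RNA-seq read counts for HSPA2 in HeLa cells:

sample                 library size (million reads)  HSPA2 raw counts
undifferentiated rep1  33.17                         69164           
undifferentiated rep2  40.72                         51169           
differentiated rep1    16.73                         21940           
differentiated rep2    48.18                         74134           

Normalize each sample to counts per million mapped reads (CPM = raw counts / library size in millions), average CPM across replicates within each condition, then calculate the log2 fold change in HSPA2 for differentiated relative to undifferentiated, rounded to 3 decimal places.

-0.230

CPM(undifferentiated rep1) = 69164 / 33.17 = 2085.1372
CPM(undifferentiated rep2) = 51169 / 40.72 = 1256.6061
CPM(differentiated rep1) = 21940 / 16.73 = 1311.4166
CPM(differentiated rep2) = 74134 / 48.18 = 1538.6883
mean CPM(undifferentiated) = 1670.8716; mean CPM(differentiated) = 1425.0524
Fold change = 1425.0524 / 1670.8716 = 0.85288
log2(0.85288) = -0.2296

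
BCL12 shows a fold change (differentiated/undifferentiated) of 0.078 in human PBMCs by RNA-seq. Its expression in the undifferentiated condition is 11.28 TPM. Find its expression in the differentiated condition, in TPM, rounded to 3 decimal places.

0.880

differentiated expression = 11.28 × 0.078 = 0.880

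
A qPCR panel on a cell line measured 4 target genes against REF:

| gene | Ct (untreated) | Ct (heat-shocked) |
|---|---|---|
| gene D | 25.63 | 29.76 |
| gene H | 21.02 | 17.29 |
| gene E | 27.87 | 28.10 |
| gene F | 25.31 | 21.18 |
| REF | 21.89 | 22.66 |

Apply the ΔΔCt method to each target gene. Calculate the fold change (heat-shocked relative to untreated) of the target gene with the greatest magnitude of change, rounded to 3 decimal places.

gene D: ΔΔCt = (29.76−22.66) − (25.63−21.89) = 7.10 − 3.74 = 3.36; fold change = 2^-3.36 = 0.097
gene H: ΔΔCt = (17.29−22.66) − (21.02−21.89) = -5.37 − (-0.87) = -4.50; fold change = 2^4.50 = 22.627
gene E: ΔΔCt = (28.10−22.66) − (27.87−21.89) = 5.44 − 5.98 = -0.54; fold change = 2^0.54 = 1.454
gene F: ΔΔCt = (21.18−22.66) − (25.31−21.89) = -1.48 − 3.42 = -4.90; fold change = 2^4.90 = 29.857
gene F has the largest |ΔΔCt| = 4.90.

29.857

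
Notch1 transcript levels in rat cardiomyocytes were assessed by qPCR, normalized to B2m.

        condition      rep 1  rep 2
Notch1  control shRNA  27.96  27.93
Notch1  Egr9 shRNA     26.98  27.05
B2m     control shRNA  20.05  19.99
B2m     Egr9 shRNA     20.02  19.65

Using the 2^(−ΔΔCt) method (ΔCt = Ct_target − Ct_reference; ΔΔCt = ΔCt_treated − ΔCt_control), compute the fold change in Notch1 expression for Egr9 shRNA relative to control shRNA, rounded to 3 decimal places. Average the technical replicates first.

Mean Ct: Notch1 control shRNA 27.945; Notch1 Egr9 shRNA 27.015; B2m control shRNA 20.020; B2m Egr9 shRNA 19.835
ΔCt(control shRNA) = 27.945 − 20.020 = 7.925
ΔCt(Egr9 shRNA) = 27.015 − 19.835 = 7.180
ΔΔCt = 7.180 − 7.925 = -0.745
Fold change = 2^(−(-0.745)) = 2^0.745 = 1.6760

1.676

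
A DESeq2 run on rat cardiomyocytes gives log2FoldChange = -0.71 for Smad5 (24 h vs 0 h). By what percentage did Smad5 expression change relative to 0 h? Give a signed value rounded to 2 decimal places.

Fold change = 2^(-0.71) = 0.6113
Percent change = (FC − 1) × 100% = (0.6113 − 1) × 100 = -38.87%

-38.87%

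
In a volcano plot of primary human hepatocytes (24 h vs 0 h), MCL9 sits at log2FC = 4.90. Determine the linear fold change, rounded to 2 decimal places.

29.86

Fold change = 2^(4.90) = 29.857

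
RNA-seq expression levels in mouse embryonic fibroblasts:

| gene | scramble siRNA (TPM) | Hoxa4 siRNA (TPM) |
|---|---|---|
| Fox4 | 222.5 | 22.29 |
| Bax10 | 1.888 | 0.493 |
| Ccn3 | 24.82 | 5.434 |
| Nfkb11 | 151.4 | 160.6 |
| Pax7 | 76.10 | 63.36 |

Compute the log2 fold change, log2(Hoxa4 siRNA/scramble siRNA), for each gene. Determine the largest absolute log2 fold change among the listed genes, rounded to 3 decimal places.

log2(22.29/222.5) = -3.319  (Fox4)
log2(0.493/1.888) = -1.937  (Bax10)
log2(5.434/24.82) = -2.191  (Ccn3)
log2(160.6/151.4) = 0.085  (Nfkb11)
log2(63.36/76.10) = -0.264  (Pax7)
The largest magnitude belongs to Fox4.

3.319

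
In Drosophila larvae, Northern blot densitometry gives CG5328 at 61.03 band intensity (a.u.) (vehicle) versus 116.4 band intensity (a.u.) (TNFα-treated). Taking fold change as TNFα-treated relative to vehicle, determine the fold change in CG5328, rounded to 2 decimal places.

Fold change = 116.4 / 61.03 = 1.907
CG5328 is upregulated.

1.91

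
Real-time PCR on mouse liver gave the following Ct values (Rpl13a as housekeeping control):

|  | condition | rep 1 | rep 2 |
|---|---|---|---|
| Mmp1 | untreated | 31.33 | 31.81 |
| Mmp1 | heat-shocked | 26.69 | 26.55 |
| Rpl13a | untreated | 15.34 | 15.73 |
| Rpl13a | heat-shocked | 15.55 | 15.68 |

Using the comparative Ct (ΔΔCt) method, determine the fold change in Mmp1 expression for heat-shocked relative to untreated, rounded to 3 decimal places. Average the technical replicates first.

Mean Ct: Mmp1 untreated 31.570; Mmp1 heat-shocked 26.620; Rpl13a untreated 15.535; Rpl13a heat-shocked 15.615
ΔCt(untreated) = 31.570 − 15.535 = 16.035
ΔCt(heat-shocked) = 26.620 − 15.615 = 11.005
ΔΔCt = 11.005 − 16.035 = -5.030
Fold change = 2^(−(-5.030)) = 2^5.030 = 32.6724

32.672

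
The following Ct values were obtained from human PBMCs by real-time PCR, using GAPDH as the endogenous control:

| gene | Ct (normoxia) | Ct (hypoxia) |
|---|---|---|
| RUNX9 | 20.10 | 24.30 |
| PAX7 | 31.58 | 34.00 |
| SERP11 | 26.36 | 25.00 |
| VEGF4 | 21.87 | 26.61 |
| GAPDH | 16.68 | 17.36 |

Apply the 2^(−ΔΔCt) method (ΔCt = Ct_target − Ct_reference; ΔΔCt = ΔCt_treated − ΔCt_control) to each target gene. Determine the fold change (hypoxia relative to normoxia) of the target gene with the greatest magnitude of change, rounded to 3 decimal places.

0.060

RUNX9: ΔΔCt = (24.30−17.36) − (20.10−16.68) = 6.94 − 3.42 = 3.52; fold change = 2^-3.52 = 0.087
PAX7: ΔΔCt = (34.00−17.36) − (31.58−16.68) = 16.64 − 14.90 = 1.74; fold change = 2^-1.74 = 0.299
SERP11: ΔΔCt = (25.00−17.36) − (26.36−16.68) = 7.64 − 9.68 = -2.04; fold change = 2^2.04 = 4.112
VEGF4: ΔΔCt = (26.61−17.36) − (21.87−16.68) = 9.25 − 5.19 = 4.06; fold change = 2^-4.06 = 0.060
VEGF4 has the largest |ΔΔCt| = 4.06.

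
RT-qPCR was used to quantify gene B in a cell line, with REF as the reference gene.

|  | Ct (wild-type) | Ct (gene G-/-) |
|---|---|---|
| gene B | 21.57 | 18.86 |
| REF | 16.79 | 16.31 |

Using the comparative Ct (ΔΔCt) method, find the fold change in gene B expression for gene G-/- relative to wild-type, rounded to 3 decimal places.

ΔCt(wild-type) = 21.570 − 16.790 = 4.780
ΔCt(gene G-/-) = 18.860 − 16.310 = 2.550
ΔΔCt = 2.550 − 4.780 = -2.230
Fold change = 2^(−(-2.230)) = 2^2.230 = 4.6913

4.691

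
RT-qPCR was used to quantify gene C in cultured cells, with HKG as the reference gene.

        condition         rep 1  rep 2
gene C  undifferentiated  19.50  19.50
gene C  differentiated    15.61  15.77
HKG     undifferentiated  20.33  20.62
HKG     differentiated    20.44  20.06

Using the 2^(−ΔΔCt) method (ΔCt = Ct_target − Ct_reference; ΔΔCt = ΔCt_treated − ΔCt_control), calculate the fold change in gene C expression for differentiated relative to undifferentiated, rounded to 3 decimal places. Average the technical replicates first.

Mean Ct: gene C undifferentiated 19.500; gene C differentiated 15.690; HKG undifferentiated 20.475; HKG differentiated 20.250
ΔCt(undifferentiated) = 19.500 − 20.475 = -0.975
ΔCt(differentiated) = 15.690 − 20.250 = -4.560
ΔΔCt = -4.560 − (-0.975) = -3.585
Fold change = 2^(−(-3.585)) = 2^3.585 = 12.0003

12.000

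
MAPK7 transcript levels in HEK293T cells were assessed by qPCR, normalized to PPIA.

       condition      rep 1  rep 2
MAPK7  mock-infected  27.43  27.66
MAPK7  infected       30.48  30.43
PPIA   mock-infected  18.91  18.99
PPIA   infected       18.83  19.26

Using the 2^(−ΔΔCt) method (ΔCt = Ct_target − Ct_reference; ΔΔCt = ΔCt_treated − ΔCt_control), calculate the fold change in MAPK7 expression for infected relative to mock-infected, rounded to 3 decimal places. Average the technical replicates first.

Mean Ct: MAPK7 mock-infected 27.545; MAPK7 infected 30.455; PPIA mock-infected 18.950; PPIA infected 19.045
ΔCt(mock-infected) = 27.545 − 18.950 = 8.595
ΔCt(infected) = 30.455 − 19.045 = 11.410
ΔΔCt = 11.410 − 8.595 = 2.815
Fold change = 2^(−2.815) = 0.1421

0.142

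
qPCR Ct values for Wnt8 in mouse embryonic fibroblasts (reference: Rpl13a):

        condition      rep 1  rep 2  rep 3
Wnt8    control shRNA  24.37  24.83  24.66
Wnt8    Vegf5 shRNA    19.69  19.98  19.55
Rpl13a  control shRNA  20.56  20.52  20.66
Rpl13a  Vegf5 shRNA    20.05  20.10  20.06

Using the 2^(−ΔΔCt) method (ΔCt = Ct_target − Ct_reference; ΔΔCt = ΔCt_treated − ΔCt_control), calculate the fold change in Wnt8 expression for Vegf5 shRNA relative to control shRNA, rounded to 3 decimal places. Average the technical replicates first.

Mean Ct: Wnt8 control shRNA 24.620; Wnt8 Vegf5 shRNA 19.740; Rpl13a control shRNA 20.580; Rpl13a Vegf5 shRNA 20.070
ΔCt(control shRNA) = 24.620 − 20.580 = 4.040
ΔCt(Vegf5 shRNA) = 19.740 − 20.070 = -0.330
ΔΔCt = -0.330 − 4.040 = -4.370
Fold change = 2^(−(-4.370)) = 2^4.370 = 20.6776

20.678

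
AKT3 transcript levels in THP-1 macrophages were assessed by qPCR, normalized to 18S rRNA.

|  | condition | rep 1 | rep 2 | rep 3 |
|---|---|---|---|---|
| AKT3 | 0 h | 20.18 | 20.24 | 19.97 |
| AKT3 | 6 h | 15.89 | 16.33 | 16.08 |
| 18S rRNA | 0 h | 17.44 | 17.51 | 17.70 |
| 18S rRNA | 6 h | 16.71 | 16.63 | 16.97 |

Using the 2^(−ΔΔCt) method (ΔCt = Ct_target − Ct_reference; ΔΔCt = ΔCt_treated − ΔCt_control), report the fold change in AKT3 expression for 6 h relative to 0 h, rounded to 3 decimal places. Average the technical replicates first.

Mean Ct: AKT3 0 h 20.130; AKT3 6 h 16.100; 18S rRNA 0 h 17.550; 18S rRNA 6 h 16.770
ΔCt(0 h) = 20.130 − 17.550 = 2.580
ΔCt(6 h) = 16.100 − 16.770 = -0.670
ΔΔCt = -0.670 − 2.580 = -3.250
Fold change = 2^(−(-3.250)) = 2^3.250 = 9.5137

9.514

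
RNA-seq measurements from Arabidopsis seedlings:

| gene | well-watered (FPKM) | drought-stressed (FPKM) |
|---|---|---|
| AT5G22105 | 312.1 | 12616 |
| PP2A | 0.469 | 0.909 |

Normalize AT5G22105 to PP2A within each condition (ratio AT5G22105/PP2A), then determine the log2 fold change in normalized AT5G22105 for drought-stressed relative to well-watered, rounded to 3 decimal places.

AT5G22105/PP2A (well-watered) = 312.1 / 0.469 = 665.46
AT5G22105/PP2A (drought-stressed) = 12616 / 0.909 = 13879
Fold change = 13879 / 665.46 = 20.8563
log2(20.8563) = 4.3824

4.382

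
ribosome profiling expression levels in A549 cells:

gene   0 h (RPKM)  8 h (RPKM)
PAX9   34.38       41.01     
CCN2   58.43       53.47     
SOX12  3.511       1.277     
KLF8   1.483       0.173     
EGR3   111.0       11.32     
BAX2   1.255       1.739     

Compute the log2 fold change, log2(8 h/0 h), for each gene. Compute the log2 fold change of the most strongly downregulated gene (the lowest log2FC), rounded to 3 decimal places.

-3.294

log2(41.01/34.38) = 0.254  (PAX9)
log2(53.47/58.43) = -0.128  (CCN2)
log2(1.277/3.511) = -1.459  (SOX12)
log2(0.173/1.483) = -3.100  (KLF8)
log2(11.32/111.0) = -3.294  (EGR3)
log2(1.739/1.255) = 0.471  (BAX2)
EGR3 is most strongly downregulated.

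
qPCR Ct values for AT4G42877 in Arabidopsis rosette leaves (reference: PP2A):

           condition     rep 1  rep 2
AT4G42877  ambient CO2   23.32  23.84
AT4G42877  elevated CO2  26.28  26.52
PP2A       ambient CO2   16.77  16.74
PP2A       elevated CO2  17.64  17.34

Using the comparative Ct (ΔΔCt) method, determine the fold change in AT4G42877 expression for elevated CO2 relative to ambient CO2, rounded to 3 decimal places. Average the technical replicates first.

0.236

Mean Ct: AT4G42877 ambient CO2 23.580; AT4G42877 elevated CO2 26.400; PP2A ambient CO2 16.755; PP2A elevated CO2 17.490
ΔCt(ambient CO2) = 23.580 − 16.755 = 6.825
ΔCt(elevated CO2) = 26.400 − 17.490 = 8.910
ΔΔCt = 8.910 − 6.825 = 2.085
Fold change = 2^(−2.085) = 0.2357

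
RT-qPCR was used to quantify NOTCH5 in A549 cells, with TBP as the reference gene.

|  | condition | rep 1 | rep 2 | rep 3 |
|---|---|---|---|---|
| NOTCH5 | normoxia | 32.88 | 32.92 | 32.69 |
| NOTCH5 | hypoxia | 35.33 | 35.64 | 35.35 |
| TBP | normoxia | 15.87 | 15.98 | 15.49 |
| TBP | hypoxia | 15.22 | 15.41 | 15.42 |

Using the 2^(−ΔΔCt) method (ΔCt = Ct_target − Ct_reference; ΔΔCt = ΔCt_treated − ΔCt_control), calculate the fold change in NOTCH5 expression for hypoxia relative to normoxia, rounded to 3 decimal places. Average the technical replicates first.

0.122

Mean Ct: NOTCH5 normoxia 32.830; NOTCH5 hypoxia 35.440; TBP normoxia 15.780; TBP hypoxia 15.350
ΔCt(normoxia) = 32.830 − 15.780 = 17.050
ΔCt(hypoxia) = 35.440 − 15.350 = 20.090
ΔΔCt = 20.090 − 17.050 = 3.040
Fold change = 2^(−3.040) = 0.1216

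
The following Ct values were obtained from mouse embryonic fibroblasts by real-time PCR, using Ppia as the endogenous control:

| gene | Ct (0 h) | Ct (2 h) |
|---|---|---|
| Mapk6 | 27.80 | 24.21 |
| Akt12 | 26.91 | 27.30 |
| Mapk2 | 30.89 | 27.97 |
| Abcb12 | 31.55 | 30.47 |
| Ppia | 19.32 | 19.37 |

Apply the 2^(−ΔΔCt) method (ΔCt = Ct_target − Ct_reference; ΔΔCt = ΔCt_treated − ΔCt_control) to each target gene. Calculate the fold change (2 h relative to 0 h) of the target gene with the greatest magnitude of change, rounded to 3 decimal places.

Mapk6: ΔΔCt = (24.21−19.37) − (27.80−19.32) = 4.84 − 8.48 = -3.64; fold change = 2^3.64 = 12.467
Akt12: ΔΔCt = (27.30−19.37) − (26.91−19.32) = 7.93 − 7.59 = 0.34; fold change = 2^-0.34 = 0.790
Mapk2: ΔΔCt = (27.97−19.37) − (30.89−19.32) = 8.60 − 11.57 = -2.97; fold change = 2^2.97 = 7.835
Abcb12: ΔΔCt = (30.47−19.37) − (31.55−19.32) = 11.10 − 12.23 = -1.13; fold change = 2^1.13 = 2.189
Mapk6 has the largest |ΔΔCt| = 3.64.

12.467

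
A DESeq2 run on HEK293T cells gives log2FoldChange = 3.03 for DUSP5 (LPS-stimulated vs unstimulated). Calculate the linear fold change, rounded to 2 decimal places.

8.17

Fold change = 2^(3.03) = 8.168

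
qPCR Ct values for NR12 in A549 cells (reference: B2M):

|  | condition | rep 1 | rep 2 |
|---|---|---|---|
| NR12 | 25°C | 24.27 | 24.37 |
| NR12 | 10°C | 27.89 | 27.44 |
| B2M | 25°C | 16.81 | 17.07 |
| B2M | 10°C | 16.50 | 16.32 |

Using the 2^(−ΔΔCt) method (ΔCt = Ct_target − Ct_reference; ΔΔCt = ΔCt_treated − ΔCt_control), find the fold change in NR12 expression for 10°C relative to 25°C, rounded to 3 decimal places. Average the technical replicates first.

Mean Ct: NR12 25°C 24.320; NR12 10°C 27.665; B2M 25°C 16.940; B2M 10°C 16.410
ΔCt(25°C) = 24.320 − 16.940 = 7.380
ΔCt(10°C) = 27.665 − 16.410 = 11.255
ΔΔCt = 11.255 − 7.380 = 3.875
Fold change = 2^(−3.875) = 0.0682

0.068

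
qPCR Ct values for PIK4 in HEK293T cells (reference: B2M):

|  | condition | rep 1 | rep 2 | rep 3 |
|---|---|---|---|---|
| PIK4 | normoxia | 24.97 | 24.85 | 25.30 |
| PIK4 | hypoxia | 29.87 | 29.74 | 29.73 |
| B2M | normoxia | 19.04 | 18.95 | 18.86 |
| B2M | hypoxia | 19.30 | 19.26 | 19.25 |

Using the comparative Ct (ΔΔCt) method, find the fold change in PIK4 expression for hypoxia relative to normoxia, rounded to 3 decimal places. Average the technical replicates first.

Mean Ct: PIK4 normoxia 25.040; PIK4 hypoxia 29.780; B2M normoxia 18.950; B2M hypoxia 19.270
ΔCt(normoxia) = 25.040 − 18.950 = 6.090
ΔCt(hypoxia) = 29.780 − 19.270 = 10.510
ΔΔCt = 10.510 − 6.090 = 4.420
Fold change = 2^(−4.420) = 0.0467

0.047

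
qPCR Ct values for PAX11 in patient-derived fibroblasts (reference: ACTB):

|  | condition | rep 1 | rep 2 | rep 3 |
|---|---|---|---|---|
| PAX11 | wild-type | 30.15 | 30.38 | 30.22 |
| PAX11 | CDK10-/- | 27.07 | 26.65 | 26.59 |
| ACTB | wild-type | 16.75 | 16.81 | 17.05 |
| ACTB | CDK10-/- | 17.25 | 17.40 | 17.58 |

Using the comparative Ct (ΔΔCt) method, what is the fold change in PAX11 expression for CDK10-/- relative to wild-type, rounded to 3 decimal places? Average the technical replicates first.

Mean Ct: PAX11 wild-type 30.250; PAX11 CDK10-/- 26.770; ACTB wild-type 16.870; ACTB CDK10-/- 17.410
ΔCt(wild-type) = 30.250 − 16.870 = 13.380
ΔCt(CDK10-/-) = 26.770 − 17.410 = 9.360
ΔΔCt = 9.360 − 13.380 = -4.020
Fold change = 2^(−(-4.020)) = 2^4.020 = 16.2234

16.223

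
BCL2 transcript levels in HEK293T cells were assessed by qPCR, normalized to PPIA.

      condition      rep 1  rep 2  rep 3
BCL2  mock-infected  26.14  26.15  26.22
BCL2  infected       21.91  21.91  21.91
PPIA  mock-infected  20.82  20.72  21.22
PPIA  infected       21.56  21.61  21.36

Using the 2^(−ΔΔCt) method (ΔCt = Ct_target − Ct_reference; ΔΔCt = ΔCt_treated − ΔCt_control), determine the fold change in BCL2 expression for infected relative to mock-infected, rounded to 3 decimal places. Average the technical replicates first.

Mean Ct: BCL2 mock-infected 26.170; BCL2 infected 21.910; PPIA mock-infected 20.920; PPIA infected 21.510
ΔCt(mock-infected) = 26.170 − 20.920 = 5.250
ΔCt(infected) = 21.910 − 21.510 = 0.400
ΔΔCt = 0.400 − 5.250 = -4.850
Fold change = 2^(−(-4.850)) = 2^4.850 = 28.8400

28.840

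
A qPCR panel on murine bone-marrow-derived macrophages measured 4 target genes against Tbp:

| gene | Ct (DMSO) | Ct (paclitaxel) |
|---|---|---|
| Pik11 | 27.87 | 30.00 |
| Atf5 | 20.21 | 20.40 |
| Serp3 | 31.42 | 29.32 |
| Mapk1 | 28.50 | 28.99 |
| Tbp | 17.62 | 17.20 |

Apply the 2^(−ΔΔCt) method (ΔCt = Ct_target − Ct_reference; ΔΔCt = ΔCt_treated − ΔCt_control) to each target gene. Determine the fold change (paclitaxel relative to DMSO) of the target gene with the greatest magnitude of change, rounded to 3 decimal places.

0.171

Pik11: ΔΔCt = (30.00−17.20) − (27.87−17.62) = 12.80 − 10.25 = 2.55; fold change = 2^-2.55 = 0.171
Atf5: ΔΔCt = (20.40−17.20) − (20.21−17.62) = 3.20 − 2.59 = 0.61; fold change = 2^-0.61 = 0.655
Serp3: ΔΔCt = (29.32−17.20) − (31.42−17.62) = 12.12 − 13.80 = -1.68; fold change = 2^1.68 = 3.204
Mapk1: ΔΔCt = (28.99−17.20) − (28.50−17.62) = 11.79 − 10.88 = 0.91; fold change = 2^-0.91 = 0.532
Pik11 has the largest |ΔΔCt| = 2.55.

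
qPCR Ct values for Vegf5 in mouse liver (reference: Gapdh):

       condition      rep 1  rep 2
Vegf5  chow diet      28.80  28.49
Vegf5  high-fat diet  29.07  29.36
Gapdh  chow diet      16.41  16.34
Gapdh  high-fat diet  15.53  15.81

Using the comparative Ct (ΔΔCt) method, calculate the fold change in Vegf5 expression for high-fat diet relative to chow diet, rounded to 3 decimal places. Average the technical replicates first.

Mean Ct: Vegf5 chow diet 28.645; Vegf5 high-fat diet 29.215; Gapdh chow diet 16.375; Gapdh high-fat diet 15.670
ΔCt(chow diet) = 28.645 − 16.375 = 12.270
ΔCt(high-fat diet) = 29.215 − 15.670 = 13.545
ΔΔCt = 13.545 − 12.270 = 1.275
Fold change = 2^(−1.275) = 0.4132

0.413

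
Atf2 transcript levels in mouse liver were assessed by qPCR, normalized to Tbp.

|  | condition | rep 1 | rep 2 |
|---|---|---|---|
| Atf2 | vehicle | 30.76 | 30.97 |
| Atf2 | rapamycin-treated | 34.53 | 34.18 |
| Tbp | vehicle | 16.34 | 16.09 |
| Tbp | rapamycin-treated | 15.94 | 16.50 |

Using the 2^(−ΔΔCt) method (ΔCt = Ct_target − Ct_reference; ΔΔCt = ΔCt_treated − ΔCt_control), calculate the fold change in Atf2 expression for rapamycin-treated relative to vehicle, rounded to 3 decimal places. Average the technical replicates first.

Mean Ct: Atf2 vehicle 30.865; Atf2 rapamycin-treated 34.355; Tbp vehicle 16.215; Tbp rapamycin-treated 16.220
ΔCt(vehicle) = 30.865 − 16.215 = 14.650
ΔCt(rapamycin-treated) = 34.355 − 16.220 = 18.135
ΔΔCt = 18.135 − 14.650 = 3.485
Fold change = 2^(−3.485) = 0.0893

0.089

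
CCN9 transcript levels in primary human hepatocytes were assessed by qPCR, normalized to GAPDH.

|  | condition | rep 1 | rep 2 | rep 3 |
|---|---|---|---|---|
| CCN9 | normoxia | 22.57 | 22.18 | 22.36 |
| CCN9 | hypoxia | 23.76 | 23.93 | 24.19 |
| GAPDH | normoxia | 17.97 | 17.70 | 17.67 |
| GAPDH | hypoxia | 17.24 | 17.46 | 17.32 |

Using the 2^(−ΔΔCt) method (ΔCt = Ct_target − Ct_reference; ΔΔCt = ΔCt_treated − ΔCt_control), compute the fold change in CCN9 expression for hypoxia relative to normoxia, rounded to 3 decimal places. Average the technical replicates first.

0.245

Mean Ct: CCN9 normoxia 22.370; CCN9 hypoxia 23.960; GAPDH normoxia 17.780; GAPDH hypoxia 17.340
ΔCt(normoxia) = 22.370 − 17.780 = 4.590
ΔCt(hypoxia) = 23.960 − 17.340 = 6.620
ΔΔCt = 6.620 − 4.590 = 2.030
Fold change = 2^(−2.030) = 0.2449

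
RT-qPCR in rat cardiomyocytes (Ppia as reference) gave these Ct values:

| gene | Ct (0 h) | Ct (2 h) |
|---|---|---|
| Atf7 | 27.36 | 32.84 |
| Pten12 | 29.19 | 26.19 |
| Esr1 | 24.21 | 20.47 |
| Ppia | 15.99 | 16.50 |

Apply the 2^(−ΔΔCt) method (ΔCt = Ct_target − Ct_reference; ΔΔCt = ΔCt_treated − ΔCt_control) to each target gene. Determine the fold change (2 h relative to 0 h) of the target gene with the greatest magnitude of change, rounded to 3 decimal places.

Atf7: ΔΔCt = (32.84−16.50) − (27.36−15.99) = 16.34 − 11.37 = 4.97; fold change = 2^-4.97 = 0.032
Pten12: ΔΔCt = (26.19−16.50) − (29.19−15.99) = 9.69 − 13.20 = -3.51; fold change = 2^3.51 = 11.392
Esr1: ΔΔCt = (20.47−16.50) − (24.21−15.99) = 3.97 − 8.22 = -4.25; fold change = 2^4.25 = 19.027
Atf7 has the largest |ΔΔCt| = 4.97.

0.032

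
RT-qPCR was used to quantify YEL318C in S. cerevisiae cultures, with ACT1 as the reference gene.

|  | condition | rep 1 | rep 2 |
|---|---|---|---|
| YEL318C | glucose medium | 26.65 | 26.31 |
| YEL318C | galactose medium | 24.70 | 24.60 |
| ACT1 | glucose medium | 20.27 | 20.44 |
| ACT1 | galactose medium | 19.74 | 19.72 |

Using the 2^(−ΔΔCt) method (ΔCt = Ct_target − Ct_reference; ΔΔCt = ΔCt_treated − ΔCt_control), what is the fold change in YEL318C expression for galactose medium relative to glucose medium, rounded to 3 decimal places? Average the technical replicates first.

2.305

Mean Ct: YEL318C glucose medium 26.480; YEL318C galactose medium 24.650; ACT1 glucose medium 20.355; ACT1 galactose medium 19.730
ΔCt(glucose medium) = 26.480 − 20.355 = 6.125
ΔCt(galactose medium) = 24.650 − 19.730 = 4.920
ΔΔCt = 4.920 − 6.125 = -1.205
Fold change = 2^(−(-1.205)) = 2^1.205 = 2.3054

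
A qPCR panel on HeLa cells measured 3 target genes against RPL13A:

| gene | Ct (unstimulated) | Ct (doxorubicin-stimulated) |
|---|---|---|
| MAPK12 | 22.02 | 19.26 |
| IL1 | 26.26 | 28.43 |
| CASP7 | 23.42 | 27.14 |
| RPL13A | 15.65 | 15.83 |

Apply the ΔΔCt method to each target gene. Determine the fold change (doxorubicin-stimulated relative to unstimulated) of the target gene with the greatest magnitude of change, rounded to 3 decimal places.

MAPK12: ΔΔCt = (19.26−15.83) − (22.02−15.65) = 3.43 − 6.37 = -2.94; fold change = 2^2.94 = 7.674
IL1: ΔΔCt = (28.43−15.83) − (26.26−15.65) = 12.60 − 10.61 = 1.99; fold change = 2^-1.99 = 0.252
CASP7: ΔΔCt = (27.14−15.83) − (23.42−15.65) = 11.31 − 7.77 = 3.54; fold change = 2^-3.54 = 0.086
CASP7 has the largest |ΔΔCt| = 3.54.

0.086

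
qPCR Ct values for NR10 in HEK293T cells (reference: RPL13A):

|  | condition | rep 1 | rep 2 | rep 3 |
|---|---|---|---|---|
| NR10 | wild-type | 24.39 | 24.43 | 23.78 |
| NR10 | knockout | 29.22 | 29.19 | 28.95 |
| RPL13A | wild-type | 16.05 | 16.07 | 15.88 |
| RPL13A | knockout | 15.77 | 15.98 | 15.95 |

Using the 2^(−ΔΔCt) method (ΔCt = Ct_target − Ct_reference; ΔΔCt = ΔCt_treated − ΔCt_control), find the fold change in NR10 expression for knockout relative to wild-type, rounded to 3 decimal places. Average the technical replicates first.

0.031

Mean Ct: NR10 wild-type 24.200; NR10 knockout 29.120; RPL13A wild-type 16.000; RPL13A knockout 15.900
ΔCt(wild-type) = 24.200 − 16.000 = 8.200
ΔCt(knockout) = 29.120 − 15.900 = 13.220
ΔΔCt = 13.220 − 8.200 = 5.020
Fold change = 2^(−5.020) = 0.0308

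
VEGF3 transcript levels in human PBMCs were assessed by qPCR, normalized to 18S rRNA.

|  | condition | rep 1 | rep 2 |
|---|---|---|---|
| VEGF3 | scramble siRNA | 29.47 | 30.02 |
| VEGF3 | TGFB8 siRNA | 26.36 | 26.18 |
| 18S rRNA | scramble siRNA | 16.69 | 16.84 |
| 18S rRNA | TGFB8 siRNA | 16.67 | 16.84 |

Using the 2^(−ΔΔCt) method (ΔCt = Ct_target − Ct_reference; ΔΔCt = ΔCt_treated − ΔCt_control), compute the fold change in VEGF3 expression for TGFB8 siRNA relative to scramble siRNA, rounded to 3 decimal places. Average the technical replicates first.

Mean Ct: VEGF3 scramble siRNA 29.745; VEGF3 TGFB8 siRNA 26.270; 18S rRNA scramble siRNA 16.765; 18S rRNA TGFB8 siRNA 16.755
ΔCt(scramble siRNA) = 29.745 − 16.765 = 12.980
ΔCt(TGFB8 siRNA) = 26.270 − 16.755 = 9.515
ΔΔCt = 9.515 − 12.980 = -3.465
Fold change = 2^(−(-3.465)) = 2^3.465 = 11.0425

11.043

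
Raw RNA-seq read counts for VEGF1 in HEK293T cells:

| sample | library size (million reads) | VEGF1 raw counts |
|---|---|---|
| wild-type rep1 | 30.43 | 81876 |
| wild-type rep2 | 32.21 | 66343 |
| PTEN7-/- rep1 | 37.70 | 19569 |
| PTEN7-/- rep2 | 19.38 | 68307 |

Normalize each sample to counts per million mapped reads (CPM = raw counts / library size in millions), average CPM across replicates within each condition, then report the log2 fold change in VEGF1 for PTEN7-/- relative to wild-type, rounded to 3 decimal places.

CPM(wild-type rep1) = 81876 / 30.43 = 2690.6342
CPM(wild-type rep2) = 66343 / 32.21 = 2059.7020
CPM(PTEN7-/- rep1) = 19569 / 37.70 = 519.0716
CPM(PTEN7-/- rep2) = 68307 / 19.38 = 3524.6130
mean CPM(wild-type) = 2375.1681; mean CPM(PTEN7-/-) = 2021.8423
Fold change = 2021.8423 / 2375.1681 = 0.85124
log2(0.85124) = -0.2324

-0.232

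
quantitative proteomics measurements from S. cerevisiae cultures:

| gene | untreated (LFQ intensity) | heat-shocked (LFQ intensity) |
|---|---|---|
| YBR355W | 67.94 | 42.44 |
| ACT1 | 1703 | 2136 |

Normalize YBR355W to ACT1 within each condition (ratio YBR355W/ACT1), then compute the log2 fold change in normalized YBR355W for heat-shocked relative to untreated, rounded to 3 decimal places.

-1.006

YBR355W/ACT1 (untreated) = 67.94 / 1703 = 0.039894
YBR355W/ACT1 (heat-shocked) = 42.44 / 2136 = 0.019869
Fold change = 0.019869 / 0.039894 = 0.4980
log2(0.4980) = -1.0057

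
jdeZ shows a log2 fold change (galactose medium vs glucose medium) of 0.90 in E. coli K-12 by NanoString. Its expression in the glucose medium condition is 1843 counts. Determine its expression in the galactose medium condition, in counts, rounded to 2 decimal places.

Fold change = 2^(0.90) = 1.8661
galactose medium expression = 1843 × 1.8661 = 3439.16

3439.16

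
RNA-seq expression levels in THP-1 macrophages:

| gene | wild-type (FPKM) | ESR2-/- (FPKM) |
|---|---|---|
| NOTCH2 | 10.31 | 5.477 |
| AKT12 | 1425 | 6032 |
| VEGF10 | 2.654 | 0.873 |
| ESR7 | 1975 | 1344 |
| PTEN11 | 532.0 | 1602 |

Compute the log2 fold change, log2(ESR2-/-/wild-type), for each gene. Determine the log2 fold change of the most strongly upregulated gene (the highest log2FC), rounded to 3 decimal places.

2.082

log2(5.477/10.31) = -0.913  (NOTCH2)
log2(6032/1425) = 2.082  (AKT12)
log2(0.873/2.654) = -1.604  (VEGF10)
log2(1344/1975) = -0.555  (ESR7)
log2(1602/532.0) = 1.590  (PTEN11)
AKT12 is most strongly upregulated.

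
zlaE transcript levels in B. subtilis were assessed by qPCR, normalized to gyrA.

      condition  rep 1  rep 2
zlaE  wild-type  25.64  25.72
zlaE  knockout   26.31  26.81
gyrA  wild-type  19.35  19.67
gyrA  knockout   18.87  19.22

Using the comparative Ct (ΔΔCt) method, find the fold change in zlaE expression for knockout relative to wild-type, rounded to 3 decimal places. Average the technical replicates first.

0.394

Mean Ct: zlaE wild-type 25.680; zlaE knockout 26.560; gyrA wild-type 19.510; gyrA knockout 19.045
ΔCt(wild-type) = 25.680 − 19.510 = 6.170
ΔCt(knockout) = 26.560 − 19.045 = 7.515
ΔΔCt = 7.515 − 6.170 = 1.345
Fold change = 2^(−1.345) = 0.3937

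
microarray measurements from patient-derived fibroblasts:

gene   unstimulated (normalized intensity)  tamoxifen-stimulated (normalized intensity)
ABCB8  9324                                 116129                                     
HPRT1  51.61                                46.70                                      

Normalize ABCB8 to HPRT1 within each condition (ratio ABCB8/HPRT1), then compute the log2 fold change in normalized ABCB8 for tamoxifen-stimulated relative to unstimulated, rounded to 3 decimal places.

3.783

ABCB8/HPRT1 (unstimulated) = 9324 / 51.61 = 180.66
ABCB8/HPRT1 (tamoxifen-stimulated) = 116129 / 46.70 = 2486.7
Fold change = 2486.7 / 180.66 = 13.7643
log2(13.7643) = 3.7829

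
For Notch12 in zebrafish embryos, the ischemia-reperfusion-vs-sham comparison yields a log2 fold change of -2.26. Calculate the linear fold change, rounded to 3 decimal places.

Fold change = 2^(-2.26) = 0.2088

0.209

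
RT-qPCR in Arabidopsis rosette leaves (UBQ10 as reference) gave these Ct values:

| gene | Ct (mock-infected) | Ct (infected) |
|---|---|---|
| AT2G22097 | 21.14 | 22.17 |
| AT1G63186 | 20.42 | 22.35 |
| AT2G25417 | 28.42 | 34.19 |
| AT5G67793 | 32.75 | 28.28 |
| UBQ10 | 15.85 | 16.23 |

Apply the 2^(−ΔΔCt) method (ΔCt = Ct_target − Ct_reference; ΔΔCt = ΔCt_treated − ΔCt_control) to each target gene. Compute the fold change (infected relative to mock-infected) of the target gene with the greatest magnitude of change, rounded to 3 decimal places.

0.024

AT2G22097: ΔΔCt = (22.17−16.23) − (21.14−15.85) = 5.94 − 5.29 = 0.65; fold change = 2^-0.65 = 0.637
AT1G63186: ΔΔCt = (22.35−16.23) − (20.42−15.85) = 6.12 − 4.57 = 1.55; fold change = 2^-1.55 = 0.342
AT2G25417: ΔΔCt = (34.19−16.23) − (28.42−15.85) = 17.96 − 12.57 = 5.39; fold change = 2^-5.39 = 0.024
AT5G67793: ΔΔCt = (28.28−16.23) − (32.75−15.85) = 12.05 − 16.90 = -4.85; fold change = 2^4.85 = 28.840
AT2G25417 has the largest |ΔΔCt| = 5.39.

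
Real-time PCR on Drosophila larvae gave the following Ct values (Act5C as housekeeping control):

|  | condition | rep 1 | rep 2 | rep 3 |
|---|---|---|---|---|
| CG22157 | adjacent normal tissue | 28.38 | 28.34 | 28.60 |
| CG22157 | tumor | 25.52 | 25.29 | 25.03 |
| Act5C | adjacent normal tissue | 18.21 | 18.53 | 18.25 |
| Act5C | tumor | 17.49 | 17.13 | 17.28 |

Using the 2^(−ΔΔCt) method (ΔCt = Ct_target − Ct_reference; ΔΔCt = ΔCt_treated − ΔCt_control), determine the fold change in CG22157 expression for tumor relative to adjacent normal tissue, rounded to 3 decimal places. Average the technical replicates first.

Mean Ct: CG22157 adjacent normal tissue 28.440; CG22157 tumor 25.280; Act5C adjacent normal tissue 18.330; Act5C tumor 17.300
ΔCt(adjacent normal tissue) = 28.440 − 18.330 = 10.110
ΔCt(tumor) = 25.280 − 17.300 = 7.980
ΔΔCt = 7.980 − 10.110 = -2.130
Fold change = 2^(−(-2.130)) = 2^2.130 = 4.3772

4.377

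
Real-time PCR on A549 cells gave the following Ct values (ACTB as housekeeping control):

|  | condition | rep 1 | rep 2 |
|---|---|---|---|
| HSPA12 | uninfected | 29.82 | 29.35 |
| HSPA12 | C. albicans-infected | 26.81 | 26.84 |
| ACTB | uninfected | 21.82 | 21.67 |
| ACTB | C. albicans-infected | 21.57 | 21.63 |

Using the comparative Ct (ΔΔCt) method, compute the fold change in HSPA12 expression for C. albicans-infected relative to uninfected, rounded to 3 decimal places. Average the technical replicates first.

Mean Ct: HSPA12 uninfected 29.585; HSPA12 C. albicans-infected 26.825; ACTB uninfected 21.745; ACTB C. albicans-infected 21.600
ΔCt(uninfected) = 29.585 − 21.745 = 7.840
ΔCt(C. albicans-infected) = 26.825 − 21.600 = 5.225
ΔΔCt = 5.225 − 7.840 = -2.615
Fold change = 2^(−(-2.615)) = 2^2.615 = 6.1262

6.126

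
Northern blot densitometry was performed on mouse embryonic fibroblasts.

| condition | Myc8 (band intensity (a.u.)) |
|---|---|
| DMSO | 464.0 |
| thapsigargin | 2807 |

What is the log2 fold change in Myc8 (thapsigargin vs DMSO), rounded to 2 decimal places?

Fold change = 2807 / 464.0 = 6.0496
log2(6.0496) = 2.597

2.60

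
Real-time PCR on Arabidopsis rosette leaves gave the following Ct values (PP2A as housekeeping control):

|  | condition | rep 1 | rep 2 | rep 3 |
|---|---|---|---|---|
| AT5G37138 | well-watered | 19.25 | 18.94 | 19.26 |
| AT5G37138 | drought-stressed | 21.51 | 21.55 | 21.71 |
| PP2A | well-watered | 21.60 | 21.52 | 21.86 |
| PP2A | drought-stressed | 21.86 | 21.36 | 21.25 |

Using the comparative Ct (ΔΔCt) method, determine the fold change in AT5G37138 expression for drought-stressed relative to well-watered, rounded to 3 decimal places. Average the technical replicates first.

Mean Ct: AT5G37138 well-watered 19.150; AT5G37138 drought-stressed 21.590; PP2A well-watered 21.660; PP2A drought-stressed 21.490
ΔCt(well-watered) = 19.150 − 21.660 = -2.510
ΔCt(drought-stressed) = 21.590 − 21.490 = 0.100
ΔΔCt = 0.100 − (-2.510) = 2.610
Fold change = 2^(−2.610) = 0.1638

0.164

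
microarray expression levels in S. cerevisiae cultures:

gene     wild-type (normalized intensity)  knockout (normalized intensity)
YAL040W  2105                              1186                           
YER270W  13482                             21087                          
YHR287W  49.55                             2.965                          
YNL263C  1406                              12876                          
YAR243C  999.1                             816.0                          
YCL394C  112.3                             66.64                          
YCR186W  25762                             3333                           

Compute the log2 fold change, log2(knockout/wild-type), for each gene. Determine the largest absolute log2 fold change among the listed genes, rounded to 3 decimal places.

4.063

log2(1186/2105) = -0.828  (YAL040W)
log2(21087/13482) = 0.645  (YER270W)
log2(2.965/49.55) = -4.063  (YHR287W)
log2(12876/1406) = 3.195  (YNL263C)
log2(816.0/999.1) = -0.292  (YAR243C)
log2(66.64/112.3) = -0.753  (YCL394C)
log2(3333/25762) = -2.950  (YCR186W)
The largest magnitude belongs to YHR287W.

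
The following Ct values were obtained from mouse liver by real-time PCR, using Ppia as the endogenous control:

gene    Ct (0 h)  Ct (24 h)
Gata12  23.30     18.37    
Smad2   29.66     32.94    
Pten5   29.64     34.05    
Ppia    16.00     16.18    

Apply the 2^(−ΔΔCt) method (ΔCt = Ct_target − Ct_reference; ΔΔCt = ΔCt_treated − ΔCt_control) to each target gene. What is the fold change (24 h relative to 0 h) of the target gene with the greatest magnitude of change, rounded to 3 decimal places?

34.535

Gata12: ΔΔCt = (18.37−16.18) − (23.30−16.00) = 2.19 − 7.30 = -5.11; fold change = 2^5.11 = 34.535
Smad2: ΔΔCt = (32.94−16.18) − (29.66−16.00) = 16.76 − 13.66 = 3.10; fold change = 2^-3.10 = 0.117
Pten5: ΔΔCt = (34.05−16.18) − (29.64−16.00) = 17.87 − 13.64 = 4.23; fold change = 2^-4.23 = 0.053
Gata12 has the largest |ΔΔCt| = 5.11.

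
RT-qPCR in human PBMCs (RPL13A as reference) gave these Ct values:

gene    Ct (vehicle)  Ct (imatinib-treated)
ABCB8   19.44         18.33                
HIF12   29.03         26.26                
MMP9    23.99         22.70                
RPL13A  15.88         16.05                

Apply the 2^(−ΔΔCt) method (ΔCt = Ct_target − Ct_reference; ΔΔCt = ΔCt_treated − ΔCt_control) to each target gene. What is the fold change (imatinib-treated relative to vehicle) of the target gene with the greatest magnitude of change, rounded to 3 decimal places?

ABCB8: ΔΔCt = (18.33−16.05) − (19.44−15.88) = 2.28 − 3.56 = -1.28; fold change = 2^1.28 = 2.428
HIF12: ΔΔCt = (26.26−16.05) − (29.03−15.88) = 10.21 − 13.15 = -2.94; fold change = 2^2.94 = 7.674
MMP9: ΔΔCt = (22.70−16.05) − (23.99−15.88) = 6.65 − 8.11 = -1.46; fold change = 2^1.46 = 2.751
HIF12 has the largest |ΔΔCt| = 2.94.

7.674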